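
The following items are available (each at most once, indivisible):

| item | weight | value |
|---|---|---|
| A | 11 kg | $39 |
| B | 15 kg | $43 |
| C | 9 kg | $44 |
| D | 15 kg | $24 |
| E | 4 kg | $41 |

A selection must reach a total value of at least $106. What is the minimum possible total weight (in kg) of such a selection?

24

Subsets with value ≥ 106, sorted by total weight:
- A+C+E: weight 24, value 124
- B+C+E: weight 28, value 128
- C+D+E: weight 28, value 109
Minimum weight: 24 kg.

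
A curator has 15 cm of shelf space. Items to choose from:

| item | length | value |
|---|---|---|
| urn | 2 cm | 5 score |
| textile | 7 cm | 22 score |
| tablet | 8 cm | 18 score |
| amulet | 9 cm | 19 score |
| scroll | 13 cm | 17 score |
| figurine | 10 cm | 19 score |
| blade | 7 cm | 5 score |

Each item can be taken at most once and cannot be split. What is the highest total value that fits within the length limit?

40 score

Check high-value combinations within 15 cm:
- textile+tablet: length 7+8=15, value 22+18=40
- urn+textile: length 2+7=9, value 5+22=27
- textile+blade: length 7+7=14, value 22+5=27
- urn+amulet: length 2+9=11, value 5+19=24
- urn+figurine: length 2+10=12, value 5+19=24
Best: 40 score.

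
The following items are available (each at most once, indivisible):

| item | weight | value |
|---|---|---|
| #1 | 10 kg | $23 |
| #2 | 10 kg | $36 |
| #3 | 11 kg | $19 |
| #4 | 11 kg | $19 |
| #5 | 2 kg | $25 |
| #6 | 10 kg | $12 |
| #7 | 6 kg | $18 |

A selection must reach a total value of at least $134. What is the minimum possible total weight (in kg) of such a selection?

Subsets with value ≥ 134, sorted by total weight:
- #1+#2+#3+#4+#5+#7: weight 50, value 140
- #1+#2+#3+#4+#5+#6: weight 54, value 134
- #1+#2+#3+#4+#5+#6+#7: weight 60, value 152
Minimum weight: 50 kg.

50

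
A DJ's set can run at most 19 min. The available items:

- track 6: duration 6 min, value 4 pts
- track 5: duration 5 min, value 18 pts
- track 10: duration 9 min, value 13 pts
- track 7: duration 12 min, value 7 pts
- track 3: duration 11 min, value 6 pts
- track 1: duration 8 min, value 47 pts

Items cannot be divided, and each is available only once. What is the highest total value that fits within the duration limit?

69 pts

Check high-value combinations within 19 min:
- track 6+track 5+track 1: duration 6+5+8=19, value 4+18+47=69
- track 5+track 1: duration 5+8=13, value 18+47=65
- track 10+track 1: duration 9+8=17, value 13+47=60
Best: 69 pts.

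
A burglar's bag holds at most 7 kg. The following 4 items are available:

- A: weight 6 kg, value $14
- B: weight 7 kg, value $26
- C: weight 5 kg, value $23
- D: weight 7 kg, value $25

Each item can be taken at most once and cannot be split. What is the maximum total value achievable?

Check high-value combinations within 7 kg:
- B: weight 7, value 26
- D: weight 7, value 25
- C: weight 5, value 23
- A: weight 6, value 14
Best: $26.

$26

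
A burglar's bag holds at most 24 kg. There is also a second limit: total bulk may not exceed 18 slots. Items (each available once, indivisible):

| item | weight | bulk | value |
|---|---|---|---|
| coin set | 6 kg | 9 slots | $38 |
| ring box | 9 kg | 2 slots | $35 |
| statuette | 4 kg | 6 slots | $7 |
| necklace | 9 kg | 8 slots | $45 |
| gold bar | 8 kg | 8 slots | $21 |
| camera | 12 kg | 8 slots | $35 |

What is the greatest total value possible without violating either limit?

Feasible sets respecting both limits:
- ring box+statuette+necklace: weight 22, bulk 16, value 87
- coin set+necklace: weight 15, bulk 17, value 83
- coin set+ring box+statuette: weight 19, bulk 17, value 80
- ring box+necklace: weight 18, bulk 10, value 80
Best: $87.

$87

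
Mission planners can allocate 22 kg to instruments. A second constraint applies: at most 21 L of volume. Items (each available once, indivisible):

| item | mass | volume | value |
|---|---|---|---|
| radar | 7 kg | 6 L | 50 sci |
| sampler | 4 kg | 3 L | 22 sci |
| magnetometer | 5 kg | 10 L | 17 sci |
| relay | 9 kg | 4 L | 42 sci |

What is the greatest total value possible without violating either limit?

Feasible sets respecting both limits:
- radar+sampler+relay: mass 20, volume 13, value 114
- radar+magnetometer+relay: mass 21, volume 20, value 109
- radar+relay: mass 16, volume 10, value 92
- radar+sampler+magnetometer: mass 16, volume 19, value 89
Best: 114 sci.

114 sci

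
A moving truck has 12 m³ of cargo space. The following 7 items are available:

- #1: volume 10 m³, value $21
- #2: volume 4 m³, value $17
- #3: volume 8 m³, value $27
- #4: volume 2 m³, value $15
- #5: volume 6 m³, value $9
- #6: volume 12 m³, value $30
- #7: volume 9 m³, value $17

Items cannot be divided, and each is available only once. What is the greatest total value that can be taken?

Check high-value combinations within 12 m³:
- #2+#3: volume 4+8=12, value 17+27=44
- #3+#4: volume 8+2=10, value 27+15=42
- #2+#4+#5: volume 4+2+6=12, value 17+15+9=41
Best: $44.

$44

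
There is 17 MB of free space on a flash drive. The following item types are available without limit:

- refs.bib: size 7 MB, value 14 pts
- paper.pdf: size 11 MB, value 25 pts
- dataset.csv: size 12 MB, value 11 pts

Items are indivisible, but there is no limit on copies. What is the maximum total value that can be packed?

Best value-per-unit is paper.pdf at 25/11; filling with it alone gives 1×25 = 25.
Optimal mix: 2×refs.bib → size 14, value 28.

28 pts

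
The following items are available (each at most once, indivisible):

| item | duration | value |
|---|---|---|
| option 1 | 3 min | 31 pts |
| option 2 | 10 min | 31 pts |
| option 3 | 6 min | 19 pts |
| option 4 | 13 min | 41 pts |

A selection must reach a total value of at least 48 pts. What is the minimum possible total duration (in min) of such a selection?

9

Subsets with value ≥ 48, sorted by total duration:
- option 1+option 3: duration 9, value 50
- option 1+option 2: duration 13, value 62
- option 1+option 4: duration 16, value 72
Minimum duration: 9 min.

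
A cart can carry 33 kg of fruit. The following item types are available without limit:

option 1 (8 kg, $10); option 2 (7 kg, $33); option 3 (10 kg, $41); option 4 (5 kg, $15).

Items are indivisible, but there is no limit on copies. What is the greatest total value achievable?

Best value-per-unit is option 2 at 33/7; filling with it alone gives 4×33 = 132.
Optimal mix: 4×option 2 + 1×option 4 → weight 33, value 147.

$147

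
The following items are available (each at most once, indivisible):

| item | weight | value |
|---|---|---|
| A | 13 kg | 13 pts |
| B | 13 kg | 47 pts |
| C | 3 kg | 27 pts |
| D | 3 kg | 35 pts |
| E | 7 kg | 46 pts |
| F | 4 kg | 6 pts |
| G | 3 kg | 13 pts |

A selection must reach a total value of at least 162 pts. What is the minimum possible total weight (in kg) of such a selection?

29

Subsets with value ≥ 162, sorted by total weight:
- B+C+D+E+G: weight 29, value 168
- B+C+D+E+F+G: weight 33, value 174
- A+B+C+D+E: weight 39, value 168
Minimum weight: 29 kg.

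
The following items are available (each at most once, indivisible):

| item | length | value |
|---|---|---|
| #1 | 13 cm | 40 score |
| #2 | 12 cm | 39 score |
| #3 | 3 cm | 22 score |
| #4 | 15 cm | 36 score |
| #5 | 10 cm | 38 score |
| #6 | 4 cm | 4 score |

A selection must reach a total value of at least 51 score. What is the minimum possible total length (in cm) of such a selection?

13

Subsets with value ≥ 51, sorted by total length:
- #3+#5: length 13, value 60
- #2+#3: length 15, value 61
Minimum length: 13 cm.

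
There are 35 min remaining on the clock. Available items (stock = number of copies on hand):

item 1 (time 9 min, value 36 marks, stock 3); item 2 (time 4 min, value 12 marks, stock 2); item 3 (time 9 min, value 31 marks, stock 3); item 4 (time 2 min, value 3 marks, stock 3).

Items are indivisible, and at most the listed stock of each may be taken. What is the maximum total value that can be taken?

Top feasible selections:
- 3×item 1 + 2×item 2: time 35, value 132
- 2×item 1 + 2×item 2 + 1×item 3: time 35, value 127
Best: 132 marks.

132 marks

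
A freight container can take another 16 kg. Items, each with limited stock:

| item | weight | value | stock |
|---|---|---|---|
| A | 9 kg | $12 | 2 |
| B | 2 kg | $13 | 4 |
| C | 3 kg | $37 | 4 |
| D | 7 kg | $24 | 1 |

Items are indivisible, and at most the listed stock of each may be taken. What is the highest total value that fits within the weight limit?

Best selections within weight 16 and stock limits:
- 2×B + 4×C: weight 16, value 174
- 1×B + 4×C: weight 14, value 161
- 3×B + 3×C: weight 15, value 150
- 4×C: weight 12, value 148
Best: $174.

$174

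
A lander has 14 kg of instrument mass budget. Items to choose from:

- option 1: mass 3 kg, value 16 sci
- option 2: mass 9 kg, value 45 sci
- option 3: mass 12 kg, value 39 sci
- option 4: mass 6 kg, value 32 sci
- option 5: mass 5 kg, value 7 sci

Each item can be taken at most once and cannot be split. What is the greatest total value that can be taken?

Check high-value combinations within 14 kg:
- option 1+option 2: mass 3+9=12, value 16+45=61
- option 1+option 4+option 5: mass 3+6+5=14, value 16+32+7=55
- option 2+option 5: mass 9+5=14, value 45+7=52
- option 1+option 4: mass 3+6=9, value 16+32=48
Best: 61 sci.

61 sci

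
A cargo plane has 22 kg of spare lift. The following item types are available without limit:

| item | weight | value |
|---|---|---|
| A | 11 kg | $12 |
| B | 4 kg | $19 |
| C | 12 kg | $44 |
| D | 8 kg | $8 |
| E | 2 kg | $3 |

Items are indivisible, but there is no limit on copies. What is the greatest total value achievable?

Best value-per-unit is B at 19/4; filling with it alone gives 5×19 = 95.
Optimal mix: 5×B + 1×E → weight 22, value 98.

$98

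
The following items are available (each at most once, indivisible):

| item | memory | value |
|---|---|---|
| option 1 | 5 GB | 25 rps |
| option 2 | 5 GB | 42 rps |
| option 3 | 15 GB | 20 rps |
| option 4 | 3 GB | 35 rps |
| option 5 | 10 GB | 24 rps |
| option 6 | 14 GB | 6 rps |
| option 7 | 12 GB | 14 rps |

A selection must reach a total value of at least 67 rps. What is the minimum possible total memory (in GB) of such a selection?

Subsets with value ≥ 67, sorted by total memory:
- option 2+option 4: memory 8, value 77
- option 1+option 2: memory 10, value 67
- option 1+option 2+option 4: memory 13, value 102
Minimum memory: 8 GB.

8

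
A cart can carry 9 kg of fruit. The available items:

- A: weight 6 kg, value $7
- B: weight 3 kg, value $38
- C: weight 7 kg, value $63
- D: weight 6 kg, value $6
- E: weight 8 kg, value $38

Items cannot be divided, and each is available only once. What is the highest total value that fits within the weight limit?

Check high-value combinations within 9 kg:
- C: weight 7, value 63
- A+B: weight 6+3=9, value 7+38=45
- B+D: weight 3+6=9, value 38+6=44
Best: $63.

$63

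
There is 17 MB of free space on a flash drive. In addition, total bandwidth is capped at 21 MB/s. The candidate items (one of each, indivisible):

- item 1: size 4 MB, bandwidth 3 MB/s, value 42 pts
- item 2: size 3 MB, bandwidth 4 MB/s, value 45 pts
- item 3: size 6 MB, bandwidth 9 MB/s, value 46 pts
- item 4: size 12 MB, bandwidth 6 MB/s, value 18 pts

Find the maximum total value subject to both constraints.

Feasible sets respecting both limits:
- item 1+item 2+item 3: size 13, bandwidth 16, value 133
- item 2+item 3: size 9, bandwidth 13, value 91
- item 1+item 3: size 10, bandwidth 12, value 88
- item 1+item 2: size 7, bandwidth 7, value 87
Best: 133 pts.

133 pts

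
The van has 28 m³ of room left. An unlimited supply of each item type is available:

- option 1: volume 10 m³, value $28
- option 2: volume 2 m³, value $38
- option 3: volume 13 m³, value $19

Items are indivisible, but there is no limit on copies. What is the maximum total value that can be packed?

Best value-per-unit is option 2 at 38/2, and filling with it alone uses volume 14×2=28. No mix of the others beats 14×38 = 532.

$532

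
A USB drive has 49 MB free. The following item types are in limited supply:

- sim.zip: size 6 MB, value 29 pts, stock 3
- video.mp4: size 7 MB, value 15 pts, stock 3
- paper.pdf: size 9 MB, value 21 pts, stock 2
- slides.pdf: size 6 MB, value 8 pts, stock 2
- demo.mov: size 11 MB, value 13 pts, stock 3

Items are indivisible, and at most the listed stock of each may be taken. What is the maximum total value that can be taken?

Top feasible selections:
- 3×sim.zip + 3×video.mp4 + 1×paper.pdf: size 48, value 153
- 3×sim.zip + 1×video.mp4 + 2×paper.pdf + 1×slides.pdf: size 49, value 152
- 3×sim.zip + 2×video.mp4 + 1×paper.pdf + 1×slides.pdf: size 47, value 146
Best: 153 pts.

153 pts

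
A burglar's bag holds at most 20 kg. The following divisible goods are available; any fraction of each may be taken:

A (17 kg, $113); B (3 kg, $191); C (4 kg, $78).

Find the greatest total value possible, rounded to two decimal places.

Take in order of value per unit:
- B (191/3 per unit): all 3 → value 191, running total 191.00
- C (78/4 per unit): all 4 → value 78, running total 269.00
- A (113/17 per unit): 13 of 17 → value 13×113/17 = 86.4118, running total 355.41
Total 355.41.

355.41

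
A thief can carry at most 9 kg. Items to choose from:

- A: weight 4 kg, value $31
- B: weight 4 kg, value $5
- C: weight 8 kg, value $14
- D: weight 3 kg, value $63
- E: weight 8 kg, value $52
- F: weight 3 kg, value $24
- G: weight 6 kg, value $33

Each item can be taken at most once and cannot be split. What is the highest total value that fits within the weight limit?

This is a 0/1 knapsack; check combinations near the capacity.
- D+G: weight 3+6=9, value 63+33=96
- A+D: weight 4+3=7, value 31+63=94
- D+F: weight 3+3=6, value 63+24=87
- B+D: weight 4+3=7, value 5+63=68
- D: weight 3, value 63
Best: $96.

$96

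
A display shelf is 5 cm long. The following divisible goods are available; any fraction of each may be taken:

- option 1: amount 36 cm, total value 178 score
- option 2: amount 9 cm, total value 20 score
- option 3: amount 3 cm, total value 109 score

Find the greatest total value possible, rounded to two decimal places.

118.89

Take in order of value per unit:
- option 3 (109/3 per unit): all 3 → value 109, running total 109.00
- option 1 (178/36 per unit): 2 of 36 → value 2×178/36 = 9.8889, running total 118.89
Total 118.89.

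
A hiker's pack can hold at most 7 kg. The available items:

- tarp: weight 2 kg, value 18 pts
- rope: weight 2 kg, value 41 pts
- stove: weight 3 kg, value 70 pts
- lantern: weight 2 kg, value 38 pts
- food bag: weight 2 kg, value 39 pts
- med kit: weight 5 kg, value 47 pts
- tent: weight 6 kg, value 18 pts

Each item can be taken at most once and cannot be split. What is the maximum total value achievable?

Check high-value combinations within 7 kg:
- rope+stove+food bag: weight 2+3+2=7, value 41+70+39=150
- rope+stove+lantern: weight 2+3+2=7, value 41+70+38=149
- stove+lantern+food bag: weight 3+2+2=7, value 70+38+39=147
- tarp+rope+stove: weight 2+2+3=7, value 18+41+70=129
Best: 150 pts.

150 pts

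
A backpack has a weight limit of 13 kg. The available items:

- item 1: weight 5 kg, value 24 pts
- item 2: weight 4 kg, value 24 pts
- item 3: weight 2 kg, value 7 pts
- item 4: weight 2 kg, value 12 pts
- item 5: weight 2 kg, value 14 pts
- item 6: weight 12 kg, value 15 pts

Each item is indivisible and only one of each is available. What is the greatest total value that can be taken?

74 pts

This is a 0/1 knapsack; check combinations near the capacity.
- item 1+item 2+item 4+item 5: weight 5+4+2+2=13, value 24+24+12+14=74
- item 1+item 2+item 3+item 5: weight 5+4+2+2=13, value 24+24+7+14=69
- item 1+item 2+item 3+item 4: weight 5+4+2+2=13, value 24+24+7+12=67
- item 1+item 2+item 5: weight 5+4+2=11, value 24+24+14=62
Best: 74 pts.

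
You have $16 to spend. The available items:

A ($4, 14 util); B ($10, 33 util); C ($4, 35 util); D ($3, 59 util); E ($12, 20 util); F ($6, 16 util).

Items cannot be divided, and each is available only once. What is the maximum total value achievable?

110 util

This is a 0/1 knapsack; check combinations near the capacity.
- C+D+F: cost 4+3+6=13, value 35+59+16=110
- A+C+D: cost 4+4+3=11, value 14+35+59=108
- C+D: cost 4+3=7, value 35+59=94
Best: 110 util.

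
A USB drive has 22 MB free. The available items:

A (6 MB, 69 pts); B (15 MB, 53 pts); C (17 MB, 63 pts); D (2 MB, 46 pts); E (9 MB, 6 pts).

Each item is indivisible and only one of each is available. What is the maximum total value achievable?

122 pts

This is a 0/1 knapsack; check combinations near the capacity.
- A+B: size 6+15=21, value 69+53=122
- A+D+E: size 6+2+9=17, value 69+46+6=121
- A+D: size 6+2=8, value 69+46=115
Best: 122 pts.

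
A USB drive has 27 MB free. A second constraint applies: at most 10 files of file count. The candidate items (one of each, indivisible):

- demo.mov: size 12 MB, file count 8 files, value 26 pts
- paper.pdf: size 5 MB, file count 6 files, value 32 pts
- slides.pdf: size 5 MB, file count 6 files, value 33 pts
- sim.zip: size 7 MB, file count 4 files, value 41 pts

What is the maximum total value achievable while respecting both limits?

Feasible sets respecting both limits:
- slides.pdf+sim.zip: size 12, file count 10, value 74
- paper.pdf+sim.zip: size 12, file count 10, value 73
- sim.zip: size 7, file count 4, value 41
Best: 74 pts.

74 pts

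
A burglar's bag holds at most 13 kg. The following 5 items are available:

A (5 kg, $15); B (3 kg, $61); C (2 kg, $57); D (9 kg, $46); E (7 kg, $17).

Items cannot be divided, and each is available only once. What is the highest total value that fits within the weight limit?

$135

This is a 0/1 knapsack; check combinations near the capacity.
- B+C+E: weight 3+2+7=12, value 61+57+17=135
- A+B+C: weight 5+3+2=10, value 15+61+57=133
- B+C: weight 3+2=5, value 61+57=118
- B+D: weight 3+9=12, value 61+46=107
- C+D: weight 2+9=11, value 57+46=103
Best: $135.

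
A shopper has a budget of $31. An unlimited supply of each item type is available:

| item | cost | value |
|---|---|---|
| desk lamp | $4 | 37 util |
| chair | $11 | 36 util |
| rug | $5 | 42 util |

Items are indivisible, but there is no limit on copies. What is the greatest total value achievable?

274 util

Best value-per-unit is desk lamp at 37/4; filling with it alone gives 7×37 = 259.
Optimal mix: 4×desk lamp + 3×rug → cost 31, value 274.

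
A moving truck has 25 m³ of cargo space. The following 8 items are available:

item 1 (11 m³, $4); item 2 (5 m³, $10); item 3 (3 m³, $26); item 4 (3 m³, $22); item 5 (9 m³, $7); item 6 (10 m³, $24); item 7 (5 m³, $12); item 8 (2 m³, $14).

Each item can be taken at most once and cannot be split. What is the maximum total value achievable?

$98

Check high-value combinations within 25 m³:
- item 3+item 4+item 6+item 7+item 8: volume 3+3+10+5+2=23, value 26+22+24+12+14=98
- item 2+item 3+item 4+item 6+item 8: volume 5+3+3+10+2=23, value 10+26+22+24+14=96
- item 3+item 4+item 6+item 8: volume 3+3+10+2=18, value 26+22+24+14=86
- item 2+item 3+item 6+item 7+item 8: volume 5+3+10+5+2=25, value 10+26+24+12+14=86
Best: $98.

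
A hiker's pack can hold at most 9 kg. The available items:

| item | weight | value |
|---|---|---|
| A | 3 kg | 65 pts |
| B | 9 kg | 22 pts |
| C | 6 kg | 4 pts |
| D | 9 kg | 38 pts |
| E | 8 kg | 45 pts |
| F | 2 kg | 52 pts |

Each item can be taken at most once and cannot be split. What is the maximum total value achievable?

Check high-value combinations within 9 kg:
- A+F: weight 3+2=5, value 65+52=117
- A+C: weight 3+6=9, value 65+4=69
- A: weight 3, value 65
- C+F: weight 6+2=8, value 4+52=56
- F: weight 2, value 52
Best: 117 pts.

117 pts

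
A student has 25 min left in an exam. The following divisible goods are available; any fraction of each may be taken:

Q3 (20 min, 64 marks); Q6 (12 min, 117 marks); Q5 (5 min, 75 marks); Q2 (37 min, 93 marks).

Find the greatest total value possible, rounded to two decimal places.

217.60

Take in order of value per unit:
- Q5 (75/5 per unit): all 5 → value 75, running total 75.00
- Q6 (117/12 per unit): all 12 → value 117, running total 192.00
- Q3 (64/20 per unit): 8 of 20 → value 8×64/20 = 25.6000, running total 217.60
Total 217.60.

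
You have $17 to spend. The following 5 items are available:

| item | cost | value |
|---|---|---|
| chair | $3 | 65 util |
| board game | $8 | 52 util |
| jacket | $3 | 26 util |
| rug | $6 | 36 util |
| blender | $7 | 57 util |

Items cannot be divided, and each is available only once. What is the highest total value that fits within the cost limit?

158 util

Check high-value combinations within $17:
- chair+rug+blender: cost 3+6+7=16, value 65+36+57=158
- chair+board game+rug: cost 3+8+6=17, value 65+52+36=153
- chair+jacket+blender: cost 3+3+7=13, value 65+26+57=148
Best: 158 util.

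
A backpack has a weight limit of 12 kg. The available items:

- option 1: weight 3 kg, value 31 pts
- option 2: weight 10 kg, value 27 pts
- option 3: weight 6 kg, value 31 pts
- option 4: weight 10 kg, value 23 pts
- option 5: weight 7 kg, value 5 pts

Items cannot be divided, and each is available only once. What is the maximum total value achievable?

62 pts

This is a 0/1 knapsack; check combinations near the capacity.
- option 1+option 3: weight 3+6=9, value 31+31=62
- option 1+option 5: weight 3+7=10, value 31+5=36
- option 1: weight 3, value 31
Best: 62 pts.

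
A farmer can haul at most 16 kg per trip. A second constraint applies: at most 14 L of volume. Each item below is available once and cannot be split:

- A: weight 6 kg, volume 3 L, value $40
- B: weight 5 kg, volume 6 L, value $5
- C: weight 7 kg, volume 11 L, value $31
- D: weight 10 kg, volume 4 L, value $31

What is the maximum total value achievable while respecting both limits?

Feasible sets respecting both limits:
- A+C: weight 13, volume 14, value 71
- A+D: weight 16, volume 7, value 71
- A+B: weight 11, volume 9, value 45
- A: weight 6, volume 3, value 40
Best: $71.

$71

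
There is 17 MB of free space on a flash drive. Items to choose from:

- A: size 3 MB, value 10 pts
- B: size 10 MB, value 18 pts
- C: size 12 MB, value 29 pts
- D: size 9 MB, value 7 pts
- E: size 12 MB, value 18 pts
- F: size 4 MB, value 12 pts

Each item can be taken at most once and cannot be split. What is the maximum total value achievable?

Check high-value combinations within 17 MB:
- C+F: size 12+4=16, value 29+12=41
- A+B+F: size 3+10+4=17, value 10+18+12=40
- A+C: size 3+12=15, value 10+29=39
Best: 41 pts.

41 pts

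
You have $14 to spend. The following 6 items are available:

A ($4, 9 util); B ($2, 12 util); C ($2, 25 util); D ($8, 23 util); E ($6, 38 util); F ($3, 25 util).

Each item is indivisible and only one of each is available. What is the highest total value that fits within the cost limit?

100 util

Check high-value combinations within $14:
- B+C+E+F: cost 2+2+6+3=13, value 12+25+38+25=100
- C+E+F: cost 2+6+3=11, value 25+38+25=88
- A+B+C+E: cost 4+2+2+6=14, value 9+12+25+38=84
- B+C+E: cost 2+2+6=10, value 12+25+38=75
Best: 100 util.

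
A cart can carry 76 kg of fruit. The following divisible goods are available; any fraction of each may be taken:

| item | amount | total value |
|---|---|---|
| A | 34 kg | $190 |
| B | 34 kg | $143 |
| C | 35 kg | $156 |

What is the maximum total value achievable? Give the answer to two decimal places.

375.44

Take in order of value per unit:
- A (190/34 per unit): all 34 → value 190, running total 190.00
- C (156/35 per unit): all 35 → value 156, running total 346.00
- B (143/34 per unit): 7 of 34 → value 7×143/34 = 29.4412, running total 375.44
Total 375.44.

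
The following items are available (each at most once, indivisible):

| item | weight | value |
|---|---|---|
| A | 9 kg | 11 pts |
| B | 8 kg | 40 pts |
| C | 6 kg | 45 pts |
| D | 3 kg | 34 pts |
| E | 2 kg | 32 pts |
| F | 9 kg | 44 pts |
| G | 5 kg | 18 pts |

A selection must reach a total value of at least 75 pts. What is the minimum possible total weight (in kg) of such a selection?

8

Subsets with value ≥ 75, sorted by total weight:
- C+E: weight 8, value 77
- C+D: weight 9, value 79
- D+E+G: weight 10, value 84
- C+D+E: weight 11, value 111
Minimum weight: 8 kg.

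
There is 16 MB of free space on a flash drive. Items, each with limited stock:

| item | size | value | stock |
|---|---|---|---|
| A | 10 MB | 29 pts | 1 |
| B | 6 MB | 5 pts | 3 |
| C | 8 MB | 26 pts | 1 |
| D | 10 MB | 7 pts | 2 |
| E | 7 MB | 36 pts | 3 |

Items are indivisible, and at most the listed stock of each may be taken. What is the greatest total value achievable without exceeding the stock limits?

Top feasible selections:
- 2×E: size 14, value 72
- 1×C + 1×E: size 15, value 62
- 1×B + 1×E: size 13, value 41
- 1×E: size 7, value 36
Best: 72 pts.

72 pts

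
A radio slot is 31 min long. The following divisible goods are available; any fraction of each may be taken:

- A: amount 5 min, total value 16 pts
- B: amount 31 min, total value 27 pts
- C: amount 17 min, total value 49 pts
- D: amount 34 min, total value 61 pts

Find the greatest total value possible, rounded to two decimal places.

Take in order of value per unit:
- A (16/5 per unit): all 5 → value 16, running total 16.00
- C (49/17 per unit): all 17 → value 49, running total 65.00
- D (61/34 per unit): 9 of 34 → value 9×61/34 = 16.1471, running total 81.15
Total 81.15.

81.15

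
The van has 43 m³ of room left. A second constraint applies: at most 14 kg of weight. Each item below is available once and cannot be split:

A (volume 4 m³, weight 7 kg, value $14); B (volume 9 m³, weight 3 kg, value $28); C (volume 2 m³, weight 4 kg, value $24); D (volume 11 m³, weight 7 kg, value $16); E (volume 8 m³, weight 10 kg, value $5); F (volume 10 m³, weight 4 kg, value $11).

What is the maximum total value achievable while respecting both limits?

Feasible sets respecting both limits:
- B+C+D: volume 22, weight 14, value 68
- A+B+C: volume 15, weight 14, value 66
- B+C+F: volume 21, weight 11, value 63
Best: $68.

$68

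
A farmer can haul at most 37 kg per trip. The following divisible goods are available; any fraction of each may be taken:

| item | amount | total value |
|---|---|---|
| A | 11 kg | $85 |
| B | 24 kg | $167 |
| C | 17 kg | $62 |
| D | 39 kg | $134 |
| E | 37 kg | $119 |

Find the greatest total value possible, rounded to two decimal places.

Take in order of value per unit:
- A (85/11 per unit): all 11 → value 85, running total 85.00
- B (167/24 per unit): all 24 → value 167, running total 252.00
- C (62/17 per unit): 2 of 17 → value 2×62/17 = 7.2941, running total 259.29
Total 259.29.

259.29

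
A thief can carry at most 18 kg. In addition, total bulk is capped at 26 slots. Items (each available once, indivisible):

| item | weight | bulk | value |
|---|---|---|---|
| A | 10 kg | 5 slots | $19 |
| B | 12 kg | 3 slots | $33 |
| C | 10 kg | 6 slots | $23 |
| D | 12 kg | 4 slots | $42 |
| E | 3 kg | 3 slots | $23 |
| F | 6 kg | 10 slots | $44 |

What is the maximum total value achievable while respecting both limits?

Feasible sets respecting both limits:
- D+F: weight 18, bulk 14, value 86
- B+F: weight 18, bulk 13, value 77
- C+F: weight 16, bulk 16, value 67
Best: $86.

$86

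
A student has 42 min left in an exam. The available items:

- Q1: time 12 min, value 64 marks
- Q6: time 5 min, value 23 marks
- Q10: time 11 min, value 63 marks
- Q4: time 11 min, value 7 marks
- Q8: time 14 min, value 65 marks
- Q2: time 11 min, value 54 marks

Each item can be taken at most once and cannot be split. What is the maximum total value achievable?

Check high-value combinations within 42 min:
- Q1+Q6+Q10+Q8: time 12+5+11+14=42, value 64+23+63+65=215
- Q1+Q6+Q8+Q2: time 12+5+14+11=42, value 64+23+65+54=206
- Q6+Q10+Q8+Q2: time 5+11+14+11=41, value 23+63+65+54=205
- Q1+Q6+Q10+Q2: time 12+5+11+11=39, value 64+23+63+54=204
- Q1+Q10+Q8: time 12+11+14=37, value 64+63+65=192
Best: 215 marks.

215 marks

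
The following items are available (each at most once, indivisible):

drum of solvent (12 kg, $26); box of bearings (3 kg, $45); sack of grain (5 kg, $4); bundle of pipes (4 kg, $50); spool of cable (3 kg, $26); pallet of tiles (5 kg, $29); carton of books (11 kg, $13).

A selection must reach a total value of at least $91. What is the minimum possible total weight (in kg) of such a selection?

7

Subsets with value ≥ 91, sorted by total weight:
- box of bearings+bundle of pipes: weight 7, value 95
- box of bearings+bundle of pipes+spool of cable: weight 10, value 121
- box of bearings+spool of cable+pallet of tiles: weight 11, value 100
- box of bearings+bundle of pipes+pallet of tiles: weight 12, value 124
Minimum weight: 7 kg.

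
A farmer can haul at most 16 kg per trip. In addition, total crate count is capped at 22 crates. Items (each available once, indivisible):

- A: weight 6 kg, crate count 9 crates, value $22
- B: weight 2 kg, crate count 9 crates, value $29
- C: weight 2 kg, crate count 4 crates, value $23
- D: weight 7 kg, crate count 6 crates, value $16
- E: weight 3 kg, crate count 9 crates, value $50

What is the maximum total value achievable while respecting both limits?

$102

Feasible sets respecting both limits:
- B+C+E: weight 7, crate count 22, value 102
- A+C+E: weight 11, crate count 22, value 95
- C+D+E: weight 12, crate count 19, value 89
Best: $102.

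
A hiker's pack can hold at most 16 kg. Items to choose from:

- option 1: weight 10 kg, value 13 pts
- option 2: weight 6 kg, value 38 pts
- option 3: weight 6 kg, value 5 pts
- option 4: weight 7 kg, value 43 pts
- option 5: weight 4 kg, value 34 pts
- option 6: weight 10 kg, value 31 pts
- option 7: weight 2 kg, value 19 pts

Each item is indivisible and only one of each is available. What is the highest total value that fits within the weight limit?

Check high-value combinations within 16 kg:
- option 2+option 4+option 7: weight 6+7+2=15, value 38+43+19=100
- option 4+option 5+option 7: weight 7+4+2=13, value 43+34+19=96
- option 2+option 5+option 7: weight 6+4+2=12, value 38+34+19=91
- option 5+option 6+option 7: weight 4+10+2=16, value 34+31+19=84
- option 2+option 4: weight 6+7=13, value 38+43=81
Best: 100 pts.

100 pts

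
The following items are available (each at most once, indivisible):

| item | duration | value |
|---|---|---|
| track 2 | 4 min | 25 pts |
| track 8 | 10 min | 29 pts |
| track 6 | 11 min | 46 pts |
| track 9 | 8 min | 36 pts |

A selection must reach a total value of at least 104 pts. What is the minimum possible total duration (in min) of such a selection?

23

Subsets with value ≥ 104, sorted by total duration:
- track 2+track 6+track 9: duration 23, value 107
- track 8+track 6+track 9: duration 29, value 111
Minimum duration: 23 min.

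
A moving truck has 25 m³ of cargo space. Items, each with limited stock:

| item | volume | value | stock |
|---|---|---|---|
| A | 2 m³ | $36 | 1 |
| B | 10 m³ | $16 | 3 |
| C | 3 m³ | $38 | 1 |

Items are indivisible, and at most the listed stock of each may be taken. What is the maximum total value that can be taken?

Top feasible selections:
- 1×A + 2×B + 1×C: volume 25, value 106
- 1×A + 1×B + 1×C: volume 15, value 90
Best: $106.

$106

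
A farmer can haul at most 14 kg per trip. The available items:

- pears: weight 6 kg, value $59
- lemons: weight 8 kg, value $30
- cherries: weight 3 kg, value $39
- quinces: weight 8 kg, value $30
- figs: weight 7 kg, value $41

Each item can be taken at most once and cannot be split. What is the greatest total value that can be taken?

$100

Check high-value combinations within 14 kg:
- pears+figs: weight 6+7=13, value 59+41=100
- pears+cherries: weight 6+3=9, value 59+39=98
- pears+lemons: weight 6+8=14, value 59+30=89
Best: $100.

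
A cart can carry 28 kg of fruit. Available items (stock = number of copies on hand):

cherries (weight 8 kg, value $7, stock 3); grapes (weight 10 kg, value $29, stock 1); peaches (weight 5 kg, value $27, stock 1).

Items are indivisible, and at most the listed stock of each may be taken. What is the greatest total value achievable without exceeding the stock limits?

Best selections within weight 28 and stock limits:
- 1×cherries + 1×grapes + 1×peaches: weight 23, value 63
- 1×grapes + 1×peaches: weight 15, value 56
- 2×cherries + 1×grapes: weight 26, value 43
Best: $63.

$63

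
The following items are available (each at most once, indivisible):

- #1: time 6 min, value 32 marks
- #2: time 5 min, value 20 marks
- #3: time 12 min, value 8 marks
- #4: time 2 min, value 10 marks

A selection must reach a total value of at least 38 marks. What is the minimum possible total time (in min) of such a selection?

Subsets with value ≥ 38, sorted by total time:
- #1+#4: time 8, value 42
- #1+#2: time 11, value 52
Minimum time: 8 min.

8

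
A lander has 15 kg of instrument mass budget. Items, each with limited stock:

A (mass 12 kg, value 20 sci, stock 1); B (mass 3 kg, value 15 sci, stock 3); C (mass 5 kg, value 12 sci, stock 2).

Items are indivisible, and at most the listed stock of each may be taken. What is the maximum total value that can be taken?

57 sci

Best selections within mass 15 and stock limits:
- 3×B + 1×C: mass 14, value 57
- 3×B: mass 9, value 45
- 2×B + 1×C: mass 11, value 42
- 1×B + 2×C: mass 13, value 39
Best: 57 sci.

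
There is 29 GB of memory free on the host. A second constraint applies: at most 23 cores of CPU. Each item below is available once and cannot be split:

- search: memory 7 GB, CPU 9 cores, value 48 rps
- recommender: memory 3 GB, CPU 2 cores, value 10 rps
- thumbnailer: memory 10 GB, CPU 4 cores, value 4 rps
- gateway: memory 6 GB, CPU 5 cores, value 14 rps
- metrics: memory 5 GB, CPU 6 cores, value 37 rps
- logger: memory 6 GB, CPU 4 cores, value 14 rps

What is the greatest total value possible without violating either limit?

Feasible sets respecting both limits:
- search+recommender+gateway+metrics: memory 21, CPU 22, value 109
- search+recommender+metrics+logger: memory 21, CPU 21, value 109
- search+thumbnailer+metrics+logger: memory 28, CPU 23, value 103
Best: 109 rps.

109 rps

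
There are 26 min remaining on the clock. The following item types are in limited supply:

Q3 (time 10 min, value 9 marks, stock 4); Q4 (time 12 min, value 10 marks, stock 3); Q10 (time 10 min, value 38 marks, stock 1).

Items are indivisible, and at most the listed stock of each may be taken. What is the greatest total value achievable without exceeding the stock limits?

48 marks

Best selections within time 26 and stock limits:
- 1×Q4 + 1×Q10: time 22, value 48
- 1×Q3 + 1×Q10: time 20, value 47
- 1×Q10: time 10, value 38
- 2×Q4: time 24, value 20
Best: 48 marks.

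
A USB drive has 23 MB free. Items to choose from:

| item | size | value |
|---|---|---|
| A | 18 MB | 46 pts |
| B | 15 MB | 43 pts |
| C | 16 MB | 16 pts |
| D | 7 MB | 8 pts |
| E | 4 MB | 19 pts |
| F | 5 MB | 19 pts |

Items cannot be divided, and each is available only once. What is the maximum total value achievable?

Check high-value combinations within 23 MB:
- A+E: size 18+4=22, value 46+19=65
- A+F: size 18+5=23, value 46+19=65
- B+E: size 15+4=19, value 43+19=62
- B+F: size 15+5=20, value 43+19=62
- B+D: size 15+7=22, value 43+8=51
Best: 65 pts.

65 pts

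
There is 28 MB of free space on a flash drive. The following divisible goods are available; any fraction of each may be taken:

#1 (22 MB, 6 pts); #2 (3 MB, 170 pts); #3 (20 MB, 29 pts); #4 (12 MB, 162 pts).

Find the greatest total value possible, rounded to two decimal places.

350.85

Take in order of value per unit:
- #2 (170/3 per unit): all 3 → value 170, running total 170.00
- #4 (162/12 per unit): all 12 → value 162, running total 332.00
- #3 (29/20 per unit): 13 of 20 → value 13×29/20 = 18.8500, running total 350.85
Total 350.85.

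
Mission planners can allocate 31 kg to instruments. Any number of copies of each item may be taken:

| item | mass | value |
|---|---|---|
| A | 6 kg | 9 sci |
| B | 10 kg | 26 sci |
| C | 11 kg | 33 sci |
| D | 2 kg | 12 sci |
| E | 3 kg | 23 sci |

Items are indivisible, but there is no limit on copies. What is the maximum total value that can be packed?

231 sci

Best value-per-unit is E at 23/3; filling with it alone gives 10×23 = 230.
Optimal mix: 2×D + 9×E → mass 31, value 231.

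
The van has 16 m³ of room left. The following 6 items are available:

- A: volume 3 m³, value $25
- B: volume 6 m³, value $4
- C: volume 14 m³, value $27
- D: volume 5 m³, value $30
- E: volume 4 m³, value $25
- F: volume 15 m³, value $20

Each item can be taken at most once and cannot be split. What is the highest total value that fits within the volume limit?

This is a 0/1 knapsack; check combinations near the capacity.
- A+D+E: volume 3+5+4=12, value 25+30+25=80
- A+B+D: volume 3+6+5=14, value 25+4+30=59
- B+D+E: volume 6+5+4=15, value 4+30+25=59
- A+D: volume 3+5=8, value 25+30=55
- D+E: volume 5+4=9, value 30+25=55
Best: $80.

$80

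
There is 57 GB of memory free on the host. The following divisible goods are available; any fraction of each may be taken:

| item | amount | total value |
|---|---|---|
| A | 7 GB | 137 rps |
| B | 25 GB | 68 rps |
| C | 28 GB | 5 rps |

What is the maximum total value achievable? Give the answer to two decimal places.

209.46

Take in order of value per unit:
- A (137/7 per unit): all 7 → value 137, running total 137.00
- B (68/25 per unit): all 25 → value 68, running total 205.00
- C (5/28 per unit): 25 of 28 → value 25×5/28 = 4.4643, running total 209.46
Total 209.46.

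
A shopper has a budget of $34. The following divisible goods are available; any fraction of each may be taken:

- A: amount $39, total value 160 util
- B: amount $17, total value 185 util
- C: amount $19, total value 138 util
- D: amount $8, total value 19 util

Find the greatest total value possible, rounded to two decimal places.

308.47

Take in order of value per unit:
- B (185/17 per unit): all 17 → value 185, running total 185.00
- C (138/19 per unit): 17 of 19 → value 17×138/19 = 123.4737, running total 308.47
Total 308.47.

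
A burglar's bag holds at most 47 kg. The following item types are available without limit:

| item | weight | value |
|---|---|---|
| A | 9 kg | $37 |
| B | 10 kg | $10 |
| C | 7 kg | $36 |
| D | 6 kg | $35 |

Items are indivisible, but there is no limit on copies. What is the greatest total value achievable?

$250

Best value-per-unit is D at 35/6; filling with it alone gives 7×35 = 245.
Optimal mix: 5×C + 2×D → weight 47, value 250.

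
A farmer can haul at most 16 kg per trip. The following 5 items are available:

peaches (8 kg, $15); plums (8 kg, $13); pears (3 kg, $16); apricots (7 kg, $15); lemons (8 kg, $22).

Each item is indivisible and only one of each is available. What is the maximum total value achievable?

$38

Check high-value combinations within 16 kg:
- pears+lemons: weight 3+8=11, value 16+22=38
- apricots+lemons: weight 7+8=15, value 15+22=37
- peaches+lemons: weight 8+8=16, value 15+22=37
- plums+lemons: weight 8+8=16, value 13+22=35
- pears+apricots: weight 3+7=10, value 16+15=31
Best: $38.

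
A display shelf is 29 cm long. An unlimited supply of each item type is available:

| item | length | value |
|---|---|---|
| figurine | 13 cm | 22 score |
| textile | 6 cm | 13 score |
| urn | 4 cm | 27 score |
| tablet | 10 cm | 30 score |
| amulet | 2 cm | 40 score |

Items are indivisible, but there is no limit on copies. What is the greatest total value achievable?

Best value-per-unit is amulet at 40/2, and filling with it alone uses length 14×2=28. No mix of the others beats 14×40 = 560.

560 score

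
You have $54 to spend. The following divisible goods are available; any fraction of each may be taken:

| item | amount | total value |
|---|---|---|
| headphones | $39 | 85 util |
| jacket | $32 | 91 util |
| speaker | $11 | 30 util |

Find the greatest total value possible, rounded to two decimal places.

144.97

Take in order of value per unit:
- jacket (91/32 per unit): all 32 → value 91, running total 91.00
- speaker (30/11 per unit): all 11 → value 30, running total 121.00
- headphones (85/39 per unit): 11 of 39 → value 11×85/39 = 23.9744, running total 144.97
Total 144.97.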